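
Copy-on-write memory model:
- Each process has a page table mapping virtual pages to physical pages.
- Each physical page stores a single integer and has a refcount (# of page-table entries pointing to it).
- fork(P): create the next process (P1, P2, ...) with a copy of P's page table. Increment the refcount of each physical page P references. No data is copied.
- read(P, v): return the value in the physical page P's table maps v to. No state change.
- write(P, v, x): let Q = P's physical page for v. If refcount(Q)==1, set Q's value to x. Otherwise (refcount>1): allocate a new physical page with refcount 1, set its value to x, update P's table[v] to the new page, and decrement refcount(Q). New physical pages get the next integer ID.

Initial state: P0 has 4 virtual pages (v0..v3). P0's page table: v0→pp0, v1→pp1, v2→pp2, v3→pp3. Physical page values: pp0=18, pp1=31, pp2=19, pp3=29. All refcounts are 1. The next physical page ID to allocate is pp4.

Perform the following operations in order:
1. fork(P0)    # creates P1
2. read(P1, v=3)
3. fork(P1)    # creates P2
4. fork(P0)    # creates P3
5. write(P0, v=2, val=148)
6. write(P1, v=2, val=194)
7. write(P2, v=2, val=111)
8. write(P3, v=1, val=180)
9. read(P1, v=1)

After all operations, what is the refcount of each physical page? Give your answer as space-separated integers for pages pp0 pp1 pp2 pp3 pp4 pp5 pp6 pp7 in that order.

Op 1: fork(P0) -> P1. 4 ppages; refcounts: pp0:2 pp1:2 pp2:2 pp3:2
Op 2: read(P1, v3) -> 29. No state change.
Op 3: fork(P1) -> P2. 4 ppages; refcounts: pp0:3 pp1:3 pp2:3 pp3:3
Op 4: fork(P0) -> P3. 4 ppages; refcounts: pp0:4 pp1:4 pp2:4 pp3:4
Op 5: write(P0, v2, 148). refcount(pp2)=4>1 -> COPY to pp4. 5 ppages; refcounts: pp0:4 pp1:4 pp2:3 pp3:4 pp4:1
Op 6: write(P1, v2, 194). refcount(pp2)=3>1 -> COPY to pp5. 6 ppages; refcounts: pp0:4 pp1:4 pp2:2 pp3:4 pp4:1 pp5:1
Op 7: write(P2, v2, 111). refcount(pp2)=2>1 -> COPY to pp6. 7 ppages; refcounts: pp0:4 pp1:4 pp2:1 pp3:4 pp4:1 pp5:1 pp6:1
Op 8: write(P3, v1, 180). refcount(pp1)=4>1 -> COPY to pp7. 8 ppages; refcounts: pp0:4 pp1:3 pp2:1 pp3:4 pp4:1 pp5:1 pp6:1 pp7:1
Op 9: read(P1, v1) -> 31. No state change.

Answer: 4 3 1 4 1 1 1 1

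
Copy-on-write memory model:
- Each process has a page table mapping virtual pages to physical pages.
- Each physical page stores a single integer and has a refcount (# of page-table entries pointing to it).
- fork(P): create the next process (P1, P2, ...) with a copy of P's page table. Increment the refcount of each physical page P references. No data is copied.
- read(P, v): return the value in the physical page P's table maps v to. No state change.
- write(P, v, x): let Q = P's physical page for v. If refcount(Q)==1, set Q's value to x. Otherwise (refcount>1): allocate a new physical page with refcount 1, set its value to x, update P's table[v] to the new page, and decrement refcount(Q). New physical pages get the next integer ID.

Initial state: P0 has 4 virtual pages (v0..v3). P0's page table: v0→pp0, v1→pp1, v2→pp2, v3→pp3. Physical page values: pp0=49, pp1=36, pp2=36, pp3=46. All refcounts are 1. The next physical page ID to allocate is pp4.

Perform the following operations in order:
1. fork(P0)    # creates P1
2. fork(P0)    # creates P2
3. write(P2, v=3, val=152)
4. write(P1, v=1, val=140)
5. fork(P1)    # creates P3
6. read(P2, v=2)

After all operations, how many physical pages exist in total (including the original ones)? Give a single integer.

Answer: 6

Derivation:
Op 1: fork(P0) -> P1. 4 ppages; refcounts: pp0:2 pp1:2 pp2:2 pp3:2
Op 2: fork(P0) -> P2. 4 ppages; refcounts: pp0:3 pp1:3 pp2:3 pp3:3
Op 3: write(P2, v3, 152). refcount(pp3)=3>1 -> COPY to pp4. 5 ppages; refcounts: pp0:3 pp1:3 pp2:3 pp3:2 pp4:1
Op 4: write(P1, v1, 140). refcount(pp1)=3>1 -> COPY to pp5. 6 ppages; refcounts: pp0:3 pp1:2 pp2:3 pp3:2 pp4:1 pp5:1
Op 5: fork(P1) -> P3. 6 ppages; refcounts: pp0:4 pp1:2 pp2:4 pp3:3 pp4:1 pp5:2
Op 6: read(P2, v2) -> 36. No state change.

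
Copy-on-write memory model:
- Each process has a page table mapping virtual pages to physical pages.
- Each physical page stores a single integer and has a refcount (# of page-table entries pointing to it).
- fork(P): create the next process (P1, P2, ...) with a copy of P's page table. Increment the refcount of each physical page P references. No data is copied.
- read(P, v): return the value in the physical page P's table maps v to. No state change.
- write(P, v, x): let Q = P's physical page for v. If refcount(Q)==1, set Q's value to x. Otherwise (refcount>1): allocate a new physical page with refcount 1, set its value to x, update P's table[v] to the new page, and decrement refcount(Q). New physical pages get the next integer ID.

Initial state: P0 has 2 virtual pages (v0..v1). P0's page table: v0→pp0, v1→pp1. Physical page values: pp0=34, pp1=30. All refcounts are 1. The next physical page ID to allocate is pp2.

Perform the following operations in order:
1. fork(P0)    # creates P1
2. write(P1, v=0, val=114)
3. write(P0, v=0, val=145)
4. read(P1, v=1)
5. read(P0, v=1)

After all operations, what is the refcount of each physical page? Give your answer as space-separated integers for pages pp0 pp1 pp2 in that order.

Op 1: fork(P0) -> P1. 2 ppages; refcounts: pp0:2 pp1:2
Op 2: write(P1, v0, 114). refcount(pp0)=2>1 -> COPY to pp2. 3 ppages; refcounts: pp0:1 pp1:2 pp2:1
Op 3: write(P0, v0, 145). refcount(pp0)=1 -> write in place. 3 ppages; refcounts: pp0:1 pp1:2 pp2:1
Op 4: read(P1, v1) -> 30. No state change.
Op 5: read(P0, v1) -> 30. No state change.

Answer: 1 2 1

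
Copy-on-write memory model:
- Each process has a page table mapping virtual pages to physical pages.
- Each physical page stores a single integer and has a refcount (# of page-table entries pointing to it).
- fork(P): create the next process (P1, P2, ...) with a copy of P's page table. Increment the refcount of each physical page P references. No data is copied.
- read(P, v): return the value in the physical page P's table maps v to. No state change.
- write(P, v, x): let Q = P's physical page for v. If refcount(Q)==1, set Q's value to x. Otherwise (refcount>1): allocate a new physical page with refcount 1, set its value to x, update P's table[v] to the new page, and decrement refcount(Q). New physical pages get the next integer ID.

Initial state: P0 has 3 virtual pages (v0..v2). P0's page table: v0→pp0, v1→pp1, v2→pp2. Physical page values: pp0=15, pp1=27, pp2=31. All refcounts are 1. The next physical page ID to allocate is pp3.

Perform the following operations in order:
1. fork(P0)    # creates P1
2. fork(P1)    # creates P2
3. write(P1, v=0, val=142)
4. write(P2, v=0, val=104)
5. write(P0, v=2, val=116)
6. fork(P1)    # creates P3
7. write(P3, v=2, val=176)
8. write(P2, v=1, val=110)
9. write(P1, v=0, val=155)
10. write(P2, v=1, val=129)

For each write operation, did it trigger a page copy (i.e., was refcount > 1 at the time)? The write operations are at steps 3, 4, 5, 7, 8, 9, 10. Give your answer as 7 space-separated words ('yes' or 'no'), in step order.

Op 1: fork(P0) -> P1. 3 ppages; refcounts: pp0:2 pp1:2 pp2:2
Op 2: fork(P1) -> P2. 3 ppages; refcounts: pp0:3 pp1:3 pp2:3
Op 3: write(P1, v0, 142). refcount(pp0)=3>1 -> COPY to pp3. 4 ppages; refcounts: pp0:2 pp1:3 pp2:3 pp3:1
Op 4: write(P2, v0, 104). refcount(pp0)=2>1 -> COPY to pp4. 5 ppages; refcounts: pp0:1 pp1:3 pp2:3 pp3:1 pp4:1
Op 5: write(P0, v2, 116). refcount(pp2)=3>1 -> COPY to pp5. 6 ppages; refcounts: pp0:1 pp1:3 pp2:2 pp3:1 pp4:1 pp5:1
Op 6: fork(P1) -> P3. 6 ppages; refcounts: pp0:1 pp1:4 pp2:3 pp3:2 pp4:1 pp5:1
Op 7: write(P3, v2, 176). refcount(pp2)=3>1 -> COPY to pp6. 7 ppages; refcounts: pp0:1 pp1:4 pp2:2 pp3:2 pp4:1 pp5:1 pp6:1
Op 8: write(P2, v1, 110). refcount(pp1)=4>1 -> COPY to pp7. 8 ppages; refcounts: pp0:1 pp1:3 pp2:2 pp3:2 pp4:1 pp5:1 pp6:1 pp7:1
Op 9: write(P1, v0, 155). refcount(pp3)=2>1 -> COPY to pp8. 9 ppages; refcounts: pp0:1 pp1:3 pp2:2 pp3:1 pp4:1 pp5:1 pp6:1 pp7:1 pp8:1
Op 10: write(P2, v1, 129). refcount(pp7)=1 -> write in place. 9 ppages; refcounts: pp0:1 pp1:3 pp2:2 pp3:1 pp4:1 pp5:1 pp6:1 pp7:1 pp8:1

yes yes yes yes yes yes no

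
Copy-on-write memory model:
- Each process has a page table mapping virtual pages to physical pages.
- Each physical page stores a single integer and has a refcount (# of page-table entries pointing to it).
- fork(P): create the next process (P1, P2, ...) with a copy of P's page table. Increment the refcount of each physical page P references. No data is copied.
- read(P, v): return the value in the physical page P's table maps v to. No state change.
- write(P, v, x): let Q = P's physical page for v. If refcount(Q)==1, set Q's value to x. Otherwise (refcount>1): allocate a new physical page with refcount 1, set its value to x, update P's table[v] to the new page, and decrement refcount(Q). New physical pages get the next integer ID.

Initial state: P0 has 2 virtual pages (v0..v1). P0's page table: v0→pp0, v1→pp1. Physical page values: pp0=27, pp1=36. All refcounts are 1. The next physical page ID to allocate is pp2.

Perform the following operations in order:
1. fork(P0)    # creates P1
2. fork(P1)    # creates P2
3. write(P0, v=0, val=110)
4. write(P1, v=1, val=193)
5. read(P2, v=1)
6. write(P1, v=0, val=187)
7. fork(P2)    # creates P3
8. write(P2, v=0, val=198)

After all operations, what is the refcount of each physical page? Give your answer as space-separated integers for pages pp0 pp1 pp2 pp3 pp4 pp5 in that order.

Op 1: fork(P0) -> P1. 2 ppages; refcounts: pp0:2 pp1:2
Op 2: fork(P1) -> P2. 2 ppages; refcounts: pp0:3 pp1:3
Op 3: write(P0, v0, 110). refcount(pp0)=3>1 -> COPY to pp2. 3 ppages; refcounts: pp0:2 pp1:3 pp2:1
Op 4: write(P1, v1, 193). refcount(pp1)=3>1 -> COPY to pp3. 4 ppages; refcounts: pp0:2 pp1:2 pp2:1 pp3:1
Op 5: read(P2, v1) -> 36. No state change.
Op 6: write(P1, v0, 187). refcount(pp0)=2>1 -> COPY to pp4. 5 ppages; refcounts: pp0:1 pp1:2 pp2:1 pp3:1 pp4:1
Op 7: fork(P2) -> P3. 5 ppages; refcounts: pp0:2 pp1:3 pp2:1 pp3:1 pp4:1
Op 8: write(P2, v0, 198). refcount(pp0)=2>1 -> COPY to pp5. 6 ppages; refcounts: pp0:1 pp1:3 pp2:1 pp3:1 pp4:1 pp5:1

Answer: 1 3 1 1 1 1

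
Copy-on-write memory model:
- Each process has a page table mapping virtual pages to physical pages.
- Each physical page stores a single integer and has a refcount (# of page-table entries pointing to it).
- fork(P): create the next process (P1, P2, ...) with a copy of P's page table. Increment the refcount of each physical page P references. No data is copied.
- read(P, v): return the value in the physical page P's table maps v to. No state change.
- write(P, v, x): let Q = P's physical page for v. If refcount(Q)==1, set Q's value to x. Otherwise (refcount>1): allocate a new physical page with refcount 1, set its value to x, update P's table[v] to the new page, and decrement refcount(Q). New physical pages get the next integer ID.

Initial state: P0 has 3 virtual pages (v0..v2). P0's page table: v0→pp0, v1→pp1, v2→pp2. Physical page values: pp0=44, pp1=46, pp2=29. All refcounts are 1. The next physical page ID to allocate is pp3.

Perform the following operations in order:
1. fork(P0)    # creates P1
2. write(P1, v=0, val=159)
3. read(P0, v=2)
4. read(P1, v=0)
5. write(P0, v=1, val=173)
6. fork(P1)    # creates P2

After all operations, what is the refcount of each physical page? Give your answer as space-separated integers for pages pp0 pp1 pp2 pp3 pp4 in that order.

Answer: 1 2 3 2 1

Derivation:
Op 1: fork(P0) -> P1. 3 ppages; refcounts: pp0:2 pp1:2 pp2:2
Op 2: write(P1, v0, 159). refcount(pp0)=2>1 -> COPY to pp3. 4 ppages; refcounts: pp0:1 pp1:2 pp2:2 pp3:1
Op 3: read(P0, v2) -> 29. No state change.
Op 4: read(P1, v0) -> 159. No state change.
Op 5: write(P0, v1, 173). refcount(pp1)=2>1 -> COPY to pp4. 5 ppages; refcounts: pp0:1 pp1:1 pp2:2 pp3:1 pp4:1
Op 6: fork(P1) -> P2. 5 ppages; refcounts: pp0:1 pp1:2 pp2:3 pp3:2 pp4:1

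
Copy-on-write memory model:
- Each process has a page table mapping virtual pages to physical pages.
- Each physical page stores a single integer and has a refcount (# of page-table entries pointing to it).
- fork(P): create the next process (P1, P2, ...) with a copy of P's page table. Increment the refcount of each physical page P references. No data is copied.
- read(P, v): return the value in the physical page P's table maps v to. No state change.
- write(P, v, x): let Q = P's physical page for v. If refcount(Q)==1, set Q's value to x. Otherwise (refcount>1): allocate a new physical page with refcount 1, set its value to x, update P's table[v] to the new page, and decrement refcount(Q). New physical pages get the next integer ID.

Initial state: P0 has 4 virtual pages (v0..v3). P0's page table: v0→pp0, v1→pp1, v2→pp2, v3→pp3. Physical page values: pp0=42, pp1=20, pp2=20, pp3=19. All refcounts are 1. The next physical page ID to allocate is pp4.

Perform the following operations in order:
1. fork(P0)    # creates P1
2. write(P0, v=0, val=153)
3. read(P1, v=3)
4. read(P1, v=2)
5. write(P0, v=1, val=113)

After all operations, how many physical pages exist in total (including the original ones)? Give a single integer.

Answer: 6

Derivation:
Op 1: fork(P0) -> P1. 4 ppages; refcounts: pp0:2 pp1:2 pp2:2 pp3:2
Op 2: write(P0, v0, 153). refcount(pp0)=2>1 -> COPY to pp4. 5 ppages; refcounts: pp0:1 pp1:2 pp2:2 pp3:2 pp4:1
Op 3: read(P1, v3) -> 19. No state change.
Op 4: read(P1, v2) -> 20. No state change.
Op 5: write(P0, v1, 113). refcount(pp1)=2>1 -> COPY to pp5. 6 ppages; refcounts: pp0:1 pp1:1 pp2:2 pp3:2 pp4:1 pp5:1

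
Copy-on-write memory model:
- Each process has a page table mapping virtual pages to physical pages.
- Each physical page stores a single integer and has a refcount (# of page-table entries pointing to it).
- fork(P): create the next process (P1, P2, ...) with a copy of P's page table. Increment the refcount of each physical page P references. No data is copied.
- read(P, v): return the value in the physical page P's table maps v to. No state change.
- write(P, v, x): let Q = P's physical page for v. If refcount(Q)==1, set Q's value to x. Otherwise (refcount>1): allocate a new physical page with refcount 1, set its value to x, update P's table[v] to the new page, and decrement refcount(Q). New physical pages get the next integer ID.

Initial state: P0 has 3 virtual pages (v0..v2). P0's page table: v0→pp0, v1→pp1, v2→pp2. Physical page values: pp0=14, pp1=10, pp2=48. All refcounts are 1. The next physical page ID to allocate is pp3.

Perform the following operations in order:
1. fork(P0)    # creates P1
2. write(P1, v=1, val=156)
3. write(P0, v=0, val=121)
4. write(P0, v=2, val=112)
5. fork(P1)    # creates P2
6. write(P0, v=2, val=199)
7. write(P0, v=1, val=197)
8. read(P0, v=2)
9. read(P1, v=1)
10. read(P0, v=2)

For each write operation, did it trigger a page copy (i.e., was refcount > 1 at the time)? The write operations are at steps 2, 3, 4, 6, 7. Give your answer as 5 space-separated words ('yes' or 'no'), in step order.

Op 1: fork(P0) -> P1. 3 ppages; refcounts: pp0:2 pp1:2 pp2:2
Op 2: write(P1, v1, 156). refcount(pp1)=2>1 -> COPY to pp3. 4 ppages; refcounts: pp0:2 pp1:1 pp2:2 pp3:1
Op 3: write(P0, v0, 121). refcount(pp0)=2>1 -> COPY to pp4. 5 ppages; refcounts: pp0:1 pp1:1 pp2:2 pp3:1 pp4:1
Op 4: write(P0, v2, 112). refcount(pp2)=2>1 -> COPY to pp5. 6 ppages; refcounts: pp0:1 pp1:1 pp2:1 pp3:1 pp4:1 pp5:1
Op 5: fork(P1) -> P2. 6 ppages; refcounts: pp0:2 pp1:1 pp2:2 pp3:2 pp4:1 pp5:1
Op 6: write(P0, v2, 199). refcount(pp5)=1 -> write in place. 6 ppages; refcounts: pp0:2 pp1:1 pp2:2 pp3:2 pp4:1 pp5:1
Op 7: write(P0, v1, 197). refcount(pp1)=1 -> write in place. 6 ppages; refcounts: pp0:2 pp1:1 pp2:2 pp3:2 pp4:1 pp5:1
Op 8: read(P0, v2) -> 199. No state change.
Op 9: read(P1, v1) -> 156. No state change.
Op 10: read(P0, v2) -> 199. No state change.

yes yes yes no no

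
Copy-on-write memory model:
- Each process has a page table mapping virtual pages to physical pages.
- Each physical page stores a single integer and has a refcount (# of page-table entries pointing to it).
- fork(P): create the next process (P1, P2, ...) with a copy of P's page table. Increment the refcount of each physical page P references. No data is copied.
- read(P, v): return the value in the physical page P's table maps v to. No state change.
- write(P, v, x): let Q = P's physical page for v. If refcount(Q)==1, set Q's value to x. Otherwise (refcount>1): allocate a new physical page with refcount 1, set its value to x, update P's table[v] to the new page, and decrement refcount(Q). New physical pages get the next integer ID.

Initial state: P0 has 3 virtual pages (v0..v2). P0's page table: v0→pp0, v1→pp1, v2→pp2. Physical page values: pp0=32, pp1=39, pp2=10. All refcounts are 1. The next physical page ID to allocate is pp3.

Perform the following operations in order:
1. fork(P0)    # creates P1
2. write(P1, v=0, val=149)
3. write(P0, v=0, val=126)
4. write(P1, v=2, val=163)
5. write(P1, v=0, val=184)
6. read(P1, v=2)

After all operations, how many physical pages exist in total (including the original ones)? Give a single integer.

Op 1: fork(P0) -> P1. 3 ppages; refcounts: pp0:2 pp1:2 pp2:2
Op 2: write(P1, v0, 149). refcount(pp0)=2>1 -> COPY to pp3. 4 ppages; refcounts: pp0:1 pp1:2 pp2:2 pp3:1
Op 3: write(P0, v0, 126). refcount(pp0)=1 -> write in place. 4 ppages; refcounts: pp0:1 pp1:2 pp2:2 pp3:1
Op 4: write(P1, v2, 163). refcount(pp2)=2>1 -> COPY to pp4. 5 ppages; refcounts: pp0:1 pp1:2 pp2:1 pp3:1 pp4:1
Op 5: write(P1, v0, 184). refcount(pp3)=1 -> write in place. 5 ppages; refcounts: pp0:1 pp1:2 pp2:1 pp3:1 pp4:1
Op 6: read(P1, v2) -> 163. No state change.

Answer: 5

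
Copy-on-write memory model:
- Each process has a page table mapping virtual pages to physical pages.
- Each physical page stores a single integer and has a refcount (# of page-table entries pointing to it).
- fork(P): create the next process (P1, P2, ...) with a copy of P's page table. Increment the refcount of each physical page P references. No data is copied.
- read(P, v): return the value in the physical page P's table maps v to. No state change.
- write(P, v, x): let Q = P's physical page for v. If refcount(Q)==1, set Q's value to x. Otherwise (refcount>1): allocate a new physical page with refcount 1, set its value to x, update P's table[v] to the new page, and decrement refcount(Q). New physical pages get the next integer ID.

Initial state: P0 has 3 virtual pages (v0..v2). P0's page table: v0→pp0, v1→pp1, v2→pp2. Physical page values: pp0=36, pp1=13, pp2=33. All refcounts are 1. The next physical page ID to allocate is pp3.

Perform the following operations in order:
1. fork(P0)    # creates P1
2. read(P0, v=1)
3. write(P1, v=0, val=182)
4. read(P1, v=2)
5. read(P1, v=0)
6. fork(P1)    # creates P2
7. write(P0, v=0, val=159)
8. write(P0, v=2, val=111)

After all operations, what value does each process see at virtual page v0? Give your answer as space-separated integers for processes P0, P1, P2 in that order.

Op 1: fork(P0) -> P1. 3 ppages; refcounts: pp0:2 pp1:2 pp2:2
Op 2: read(P0, v1) -> 13. No state change.
Op 3: write(P1, v0, 182). refcount(pp0)=2>1 -> COPY to pp3. 4 ppages; refcounts: pp0:1 pp1:2 pp2:2 pp3:1
Op 4: read(P1, v2) -> 33. No state change.
Op 5: read(P1, v0) -> 182. No state change.
Op 6: fork(P1) -> P2. 4 ppages; refcounts: pp0:1 pp1:3 pp2:3 pp3:2
Op 7: write(P0, v0, 159). refcount(pp0)=1 -> write in place. 4 ppages; refcounts: pp0:1 pp1:3 pp2:3 pp3:2
Op 8: write(P0, v2, 111). refcount(pp2)=3>1 -> COPY to pp4. 5 ppages; refcounts: pp0:1 pp1:3 pp2:2 pp3:2 pp4:1
P0: v0 -> pp0 = 159
P1: v0 -> pp3 = 182
P2: v0 -> pp3 = 182

Answer: 159 182 182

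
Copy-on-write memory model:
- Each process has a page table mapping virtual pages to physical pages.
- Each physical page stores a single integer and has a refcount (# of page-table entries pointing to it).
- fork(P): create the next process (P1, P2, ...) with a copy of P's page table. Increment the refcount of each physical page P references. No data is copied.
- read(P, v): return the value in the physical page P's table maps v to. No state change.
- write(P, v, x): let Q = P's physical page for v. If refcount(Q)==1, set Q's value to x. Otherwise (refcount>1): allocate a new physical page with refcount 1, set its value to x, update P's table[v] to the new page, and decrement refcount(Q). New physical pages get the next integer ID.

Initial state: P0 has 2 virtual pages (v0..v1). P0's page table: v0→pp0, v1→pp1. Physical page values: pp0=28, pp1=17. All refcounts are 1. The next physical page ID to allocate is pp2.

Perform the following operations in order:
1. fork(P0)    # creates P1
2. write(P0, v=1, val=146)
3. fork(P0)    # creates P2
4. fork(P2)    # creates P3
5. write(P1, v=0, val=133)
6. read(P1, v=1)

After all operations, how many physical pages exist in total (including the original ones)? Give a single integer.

Op 1: fork(P0) -> P1. 2 ppages; refcounts: pp0:2 pp1:2
Op 2: write(P0, v1, 146). refcount(pp1)=2>1 -> COPY to pp2. 3 ppages; refcounts: pp0:2 pp1:1 pp2:1
Op 3: fork(P0) -> P2. 3 ppages; refcounts: pp0:3 pp1:1 pp2:2
Op 4: fork(P2) -> P3. 3 ppages; refcounts: pp0:4 pp1:1 pp2:3
Op 5: write(P1, v0, 133). refcount(pp0)=4>1 -> COPY to pp3. 4 ppages; refcounts: pp0:3 pp1:1 pp2:3 pp3:1
Op 6: read(P1, v1) -> 17. No state change.

Answer: 4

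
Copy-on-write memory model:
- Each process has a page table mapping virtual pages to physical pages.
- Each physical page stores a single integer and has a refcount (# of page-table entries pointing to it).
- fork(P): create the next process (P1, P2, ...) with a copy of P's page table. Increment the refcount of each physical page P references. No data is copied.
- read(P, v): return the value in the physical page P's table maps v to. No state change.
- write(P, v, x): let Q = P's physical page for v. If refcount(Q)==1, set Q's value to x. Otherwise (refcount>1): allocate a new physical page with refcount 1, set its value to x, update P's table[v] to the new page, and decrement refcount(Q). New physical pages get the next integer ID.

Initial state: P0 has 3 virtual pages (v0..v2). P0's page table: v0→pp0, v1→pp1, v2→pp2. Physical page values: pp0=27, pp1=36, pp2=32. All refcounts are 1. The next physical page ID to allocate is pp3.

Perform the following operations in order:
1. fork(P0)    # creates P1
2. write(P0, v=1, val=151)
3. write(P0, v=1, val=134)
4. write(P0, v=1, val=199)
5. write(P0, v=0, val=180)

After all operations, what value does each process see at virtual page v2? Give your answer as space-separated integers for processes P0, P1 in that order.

Answer: 32 32

Derivation:
Op 1: fork(P0) -> P1. 3 ppages; refcounts: pp0:2 pp1:2 pp2:2
Op 2: write(P0, v1, 151). refcount(pp1)=2>1 -> COPY to pp3. 4 ppages; refcounts: pp0:2 pp1:1 pp2:2 pp3:1
Op 3: write(P0, v1, 134). refcount(pp3)=1 -> write in place. 4 ppages; refcounts: pp0:2 pp1:1 pp2:2 pp3:1
Op 4: write(P0, v1, 199). refcount(pp3)=1 -> write in place. 4 ppages; refcounts: pp0:2 pp1:1 pp2:2 pp3:1
Op 5: write(P0, v0, 180). refcount(pp0)=2>1 -> COPY to pp4. 5 ppages; refcounts: pp0:1 pp1:1 pp2:2 pp3:1 pp4:1
P0: v2 -> pp2 = 32
P1: v2 -> pp2 = 32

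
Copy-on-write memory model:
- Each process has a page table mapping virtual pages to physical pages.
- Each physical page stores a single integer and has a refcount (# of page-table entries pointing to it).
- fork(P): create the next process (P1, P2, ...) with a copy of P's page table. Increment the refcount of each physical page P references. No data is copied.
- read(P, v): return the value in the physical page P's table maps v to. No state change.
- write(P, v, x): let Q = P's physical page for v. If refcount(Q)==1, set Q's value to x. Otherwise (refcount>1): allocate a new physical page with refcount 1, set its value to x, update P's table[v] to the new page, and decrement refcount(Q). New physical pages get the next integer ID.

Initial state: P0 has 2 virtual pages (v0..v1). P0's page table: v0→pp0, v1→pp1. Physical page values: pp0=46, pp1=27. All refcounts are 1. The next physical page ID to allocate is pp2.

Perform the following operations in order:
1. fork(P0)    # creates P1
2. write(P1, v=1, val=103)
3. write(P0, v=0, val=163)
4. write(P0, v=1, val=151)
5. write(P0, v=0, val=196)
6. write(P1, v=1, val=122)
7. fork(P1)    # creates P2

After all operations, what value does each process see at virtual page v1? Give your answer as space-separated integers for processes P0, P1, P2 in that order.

Answer: 151 122 122

Derivation:
Op 1: fork(P0) -> P1. 2 ppages; refcounts: pp0:2 pp1:2
Op 2: write(P1, v1, 103). refcount(pp1)=2>1 -> COPY to pp2. 3 ppages; refcounts: pp0:2 pp1:1 pp2:1
Op 3: write(P0, v0, 163). refcount(pp0)=2>1 -> COPY to pp3. 4 ppages; refcounts: pp0:1 pp1:1 pp2:1 pp3:1
Op 4: write(P0, v1, 151). refcount(pp1)=1 -> write in place. 4 ppages; refcounts: pp0:1 pp1:1 pp2:1 pp3:1
Op 5: write(P0, v0, 196). refcount(pp3)=1 -> write in place. 4 ppages; refcounts: pp0:1 pp1:1 pp2:1 pp3:1
Op 6: write(P1, v1, 122). refcount(pp2)=1 -> write in place. 4 ppages; refcounts: pp0:1 pp1:1 pp2:1 pp3:1
Op 7: fork(P1) -> P2. 4 ppages; refcounts: pp0:2 pp1:1 pp2:2 pp3:1
P0: v1 -> pp1 = 151
P1: v1 -> pp2 = 122
P2: v1 -> pp2 = 122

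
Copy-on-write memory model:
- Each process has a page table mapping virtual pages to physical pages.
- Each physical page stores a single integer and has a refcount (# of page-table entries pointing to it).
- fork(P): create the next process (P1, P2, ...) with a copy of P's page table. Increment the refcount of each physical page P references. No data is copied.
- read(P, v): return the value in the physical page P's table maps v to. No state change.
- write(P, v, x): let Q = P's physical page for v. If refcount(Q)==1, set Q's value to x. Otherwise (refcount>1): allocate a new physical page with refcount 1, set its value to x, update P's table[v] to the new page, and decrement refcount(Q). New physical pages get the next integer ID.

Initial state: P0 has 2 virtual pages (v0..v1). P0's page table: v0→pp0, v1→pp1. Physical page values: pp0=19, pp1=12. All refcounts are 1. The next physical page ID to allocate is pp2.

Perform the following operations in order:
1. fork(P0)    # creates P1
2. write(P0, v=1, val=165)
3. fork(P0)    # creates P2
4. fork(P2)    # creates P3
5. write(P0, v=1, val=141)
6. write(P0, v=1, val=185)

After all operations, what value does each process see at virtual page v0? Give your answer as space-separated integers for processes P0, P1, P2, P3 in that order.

Op 1: fork(P0) -> P1. 2 ppages; refcounts: pp0:2 pp1:2
Op 2: write(P0, v1, 165). refcount(pp1)=2>1 -> COPY to pp2. 3 ppages; refcounts: pp0:2 pp1:1 pp2:1
Op 3: fork(P0) -> P2. 3 ppages; refcounts: pp0:3 pp1:1 pp2:2
Op 4: fork(P2) -> P3. 3 ppages; refcounts: pp0:4 pp1:1 pp2:3
Op 5: write(P0, v1, 141). refcount(pp2)=3>1 -> COPY to pp3. 4 ppages; refcounts: pp0:4 pp1:1 pp2:2 pp3:1
Op 6: write(P0, v1, 185). refcount(pp3)=1 -> write in place. 4 ppages; refcounts: pp0:4 pp1:1 pp2:2 pp3:1
P0: v0 -> pp0 = 19
P1: v0 -> pp0 = 19
P2: v0 -> pp0 = 19
P3: v0 -> pp0 = 19

Answer: 19 19 19 19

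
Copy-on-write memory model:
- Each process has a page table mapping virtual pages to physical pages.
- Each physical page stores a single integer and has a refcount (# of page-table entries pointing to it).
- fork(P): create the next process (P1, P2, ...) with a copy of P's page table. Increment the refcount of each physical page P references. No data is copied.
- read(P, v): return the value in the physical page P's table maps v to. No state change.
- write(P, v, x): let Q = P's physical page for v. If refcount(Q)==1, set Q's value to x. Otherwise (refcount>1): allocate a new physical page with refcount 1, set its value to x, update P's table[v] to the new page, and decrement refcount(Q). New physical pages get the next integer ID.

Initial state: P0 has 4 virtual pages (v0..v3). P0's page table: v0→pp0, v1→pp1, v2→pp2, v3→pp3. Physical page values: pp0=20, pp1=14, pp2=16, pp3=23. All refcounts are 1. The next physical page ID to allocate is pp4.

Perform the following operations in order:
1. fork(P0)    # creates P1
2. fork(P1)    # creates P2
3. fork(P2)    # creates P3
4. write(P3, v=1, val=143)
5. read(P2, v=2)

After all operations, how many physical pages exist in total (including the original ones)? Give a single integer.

Answer: 5

Derivation:
Op 1: fork(P0) -> P1. 4 ppages; refcounts: pp0:2 pp1:2 pp2:2 pp3:2
Op 2: fork(P1) -> P2. 4 ppages; refcounts: pp0:3 pp1:3 pp2:3 pp3:3
Op 3: fork(P2) -> P3. 4 ppages; refcounts: pp0:4 pp1:4 pp2:4 pp3:4
Op 4: write(P3, v1, 143). refcount(pp1)=4>1 -> COPY to pp4. 5 ppages; refcounts: pp0:4 pp1:3 pp2:4 pp3:4 pp4:1
Op 5: read(P2, v2) -> 16. No state change.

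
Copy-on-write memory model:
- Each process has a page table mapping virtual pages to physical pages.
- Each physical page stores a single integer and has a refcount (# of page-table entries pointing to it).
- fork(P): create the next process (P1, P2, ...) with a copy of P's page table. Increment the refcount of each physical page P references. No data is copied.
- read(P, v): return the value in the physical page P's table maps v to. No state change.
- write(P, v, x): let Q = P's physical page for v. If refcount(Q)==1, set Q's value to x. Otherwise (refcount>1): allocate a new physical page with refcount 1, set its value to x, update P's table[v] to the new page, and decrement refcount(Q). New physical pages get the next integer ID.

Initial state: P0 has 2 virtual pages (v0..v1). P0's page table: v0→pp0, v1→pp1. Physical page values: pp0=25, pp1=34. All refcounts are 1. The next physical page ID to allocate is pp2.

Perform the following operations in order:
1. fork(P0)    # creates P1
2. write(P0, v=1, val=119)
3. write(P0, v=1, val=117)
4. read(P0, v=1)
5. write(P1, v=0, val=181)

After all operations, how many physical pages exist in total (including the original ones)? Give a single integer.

Answer: 4

Derivation:
Op 1: fork(P0) -> P1. 2 ppages; refcounts: pp0:2 pp1:2
Op 2: write(P0, v1, 119). refcount(pp1)=2>1 -> COPY to pp2. 3 ppages; refcounts: pp0:2 pp1:1 pp2:1
Op 3: write(P0, v1, 117). refcount(pp2)=1 -> write in place. 3 ppages; refcounts: pp0:2 pp1:1 pp2:1
Op 4: read(P0, v1) -> 117. No state change.
Op 5: write(P1, v0, 181). refcount(pp0)=2>1 -> COPY to pp3. 4 ppages; refcounts: pp0:1 pp1:1 pp2:1 pp3:1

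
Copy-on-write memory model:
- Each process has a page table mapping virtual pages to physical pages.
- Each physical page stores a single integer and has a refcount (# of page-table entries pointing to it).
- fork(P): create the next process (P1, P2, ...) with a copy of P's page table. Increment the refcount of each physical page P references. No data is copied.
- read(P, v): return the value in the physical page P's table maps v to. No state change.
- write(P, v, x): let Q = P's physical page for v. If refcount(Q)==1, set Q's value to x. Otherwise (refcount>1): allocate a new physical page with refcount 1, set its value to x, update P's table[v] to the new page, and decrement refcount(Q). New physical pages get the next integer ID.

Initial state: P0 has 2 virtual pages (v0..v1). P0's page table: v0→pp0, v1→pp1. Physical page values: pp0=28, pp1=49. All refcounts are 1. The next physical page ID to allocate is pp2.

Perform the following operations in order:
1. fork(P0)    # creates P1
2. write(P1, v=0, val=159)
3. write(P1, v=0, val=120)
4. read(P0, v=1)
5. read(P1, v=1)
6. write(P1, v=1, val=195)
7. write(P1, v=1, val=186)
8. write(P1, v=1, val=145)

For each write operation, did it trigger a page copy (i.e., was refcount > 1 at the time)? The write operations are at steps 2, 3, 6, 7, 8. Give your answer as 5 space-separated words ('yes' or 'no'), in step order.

Op 1: fork(P0) -> P1. 2 ppages; refcounts: pp0:2 pp1:2
Op 2: write(P1, v0, 159). refcount(pp0)=2>1 -> COPY to pp2. 3 ppages; refcounts: pp0:1 pp1:2 pp2:1
Op 3: write(P1, v0, 120). refcount(pp2)=1 -> write in place. 3 ppages; refcounts: pp0:1 pp1:2 pp2:1
Op 4: read(P0, v1) -> 49. No state change.
Op 5: read(P1, v1) -> 49. No state change.
Op 6: write(P1, v1, 195). refcount(pp1)=2>1 -> COPY to pp3. 4 ppages; refcounts: pp0:1 pp1:1 pp2:1 pp3:1
Op 7: write(P1, v1, 186). refcount(pp3)=1 -> write in place. 4 ppages; refcounts: pp0:1 pp1:1 pp2:1 pp3:1
Op 8: write(P1, v1, 145). refcount(pp3)=1 -> write in place. 4 ppages; refcounts: pp0:1 pp1:1 pp2:1 pp3:1

yes no yes no no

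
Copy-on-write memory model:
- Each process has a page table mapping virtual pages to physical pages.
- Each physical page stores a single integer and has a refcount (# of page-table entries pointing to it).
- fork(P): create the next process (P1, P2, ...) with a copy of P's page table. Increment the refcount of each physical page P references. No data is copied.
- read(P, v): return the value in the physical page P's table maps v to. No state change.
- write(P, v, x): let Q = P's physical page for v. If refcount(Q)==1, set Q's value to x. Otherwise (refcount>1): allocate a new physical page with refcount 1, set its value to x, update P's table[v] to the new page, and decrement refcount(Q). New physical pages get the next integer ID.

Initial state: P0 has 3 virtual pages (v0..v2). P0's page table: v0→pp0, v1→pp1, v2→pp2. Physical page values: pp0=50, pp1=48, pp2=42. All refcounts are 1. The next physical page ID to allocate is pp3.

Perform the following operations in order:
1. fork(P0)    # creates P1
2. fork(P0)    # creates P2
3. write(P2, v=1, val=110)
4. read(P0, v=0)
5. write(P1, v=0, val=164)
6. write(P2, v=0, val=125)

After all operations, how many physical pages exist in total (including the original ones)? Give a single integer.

Op 1: fork(P0) -> P1. 3 ppages; refcounts: pp0:2 pp1:2 pp2:2
Op 2: fork(P0) -> P2. 3 ppages; refcounts: pp0:3 pp1:3 pp2:3
Op 3: write(P2, v1, 110). refcount(pp1)=3>1 -> COPY to pp3. 4 ppages; refcounts: pp0:3 pp1:2 pp2:3 pp3:1
Op 4: read(P0, v0) -> 50. No state change.
Op 5: write(P1, v0, 164). refcount(pp0)=3>1 -> COPY to pp4. 5 ppages; refcounts: pp0:2 pp1:2 pp2:3 pp3:1 pp4:1
Op 6: write(P2, v0, 125). refcount(pp0)=2>1 -> COPY to pp5. 6 ppages; refcounts: pp0:1 pp1:2 pp2:3 pp3:1 pp4:1 pp5:1

Answer: 6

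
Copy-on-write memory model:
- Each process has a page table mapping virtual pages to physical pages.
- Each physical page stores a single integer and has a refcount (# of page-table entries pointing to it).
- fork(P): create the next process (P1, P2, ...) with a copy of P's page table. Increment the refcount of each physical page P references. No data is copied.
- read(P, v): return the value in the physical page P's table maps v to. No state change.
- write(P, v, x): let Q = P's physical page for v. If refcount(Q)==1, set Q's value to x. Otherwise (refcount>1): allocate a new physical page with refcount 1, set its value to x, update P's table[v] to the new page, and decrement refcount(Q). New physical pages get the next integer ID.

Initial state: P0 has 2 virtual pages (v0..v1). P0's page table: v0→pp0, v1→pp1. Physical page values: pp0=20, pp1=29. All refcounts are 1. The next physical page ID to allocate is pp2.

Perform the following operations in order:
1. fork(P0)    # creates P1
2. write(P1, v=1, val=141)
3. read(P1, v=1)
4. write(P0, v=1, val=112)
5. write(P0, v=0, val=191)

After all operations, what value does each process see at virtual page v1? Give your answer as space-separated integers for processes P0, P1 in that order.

Answer: 112 141

Derivation:
Op 1: fork(P0) -> P1. 2 ppages; refcounts: pp0:2 pp1:2
Op 2: write(P1, v1, 141). refcount(pp1)=2>1 -> COPY to pp2. 3 ppages; refcounts: pp0:2 pp1:1 pp2:1
Op 3: read(P1, v1) -> 141. No state change.
Op 4: write(P0, v1, 112). refcount(pp1)=1 -> write in place. 3 ppages; refcounts: pp0:2 pp1:1 pp2:1
Op 5: write(P0, v0, 191). refcount(pp0)=2>1 -> COPY to pp3. 4 ppages; refcounts: pp0:1 pp1:1 pp2:1 pp3:1
P0: v1 -> pp1 = 112
P1: v1 -> pp2 = 141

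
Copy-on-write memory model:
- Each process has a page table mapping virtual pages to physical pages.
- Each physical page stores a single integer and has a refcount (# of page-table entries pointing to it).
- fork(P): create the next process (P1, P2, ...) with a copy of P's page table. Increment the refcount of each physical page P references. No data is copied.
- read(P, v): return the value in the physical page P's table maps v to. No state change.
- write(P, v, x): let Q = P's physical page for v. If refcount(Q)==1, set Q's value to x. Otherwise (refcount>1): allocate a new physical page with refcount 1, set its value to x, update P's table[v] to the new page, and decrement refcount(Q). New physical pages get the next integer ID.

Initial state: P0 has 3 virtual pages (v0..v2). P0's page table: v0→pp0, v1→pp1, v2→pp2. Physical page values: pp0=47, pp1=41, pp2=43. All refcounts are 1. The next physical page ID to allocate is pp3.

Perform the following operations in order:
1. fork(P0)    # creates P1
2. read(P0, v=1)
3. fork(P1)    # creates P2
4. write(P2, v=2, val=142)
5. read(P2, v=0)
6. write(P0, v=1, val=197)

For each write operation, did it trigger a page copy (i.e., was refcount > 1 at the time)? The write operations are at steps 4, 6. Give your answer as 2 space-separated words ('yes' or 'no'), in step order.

Op 1: fork(P0) -> P1. 3 ppages; refcounts: pp0:2 pp1:2 pp2:2
Op 2: read(P0, v1) -> 41. No state change.
Op 3: fork(P1) -> P2. 3 ppages; refcounts: pp0:3 pp1:3 pp2:3
Op 4: write(P2, v2, 142). refcount(pp2)=3>1 -> COPY to pp3. 4 ppages; refcounts: pp0:3 pp1:3 pp2:2 pp3:1
Op 5: read(P2, v0) -> 47. No state change.
Op 6: write(P0, v1, 197). refcount(pp1)=3>1 -> COPY to pp4. 5 ppages; refcounts: pp0:3 pp1:2 pp2:2 pp3:1 pp4:1

yes yes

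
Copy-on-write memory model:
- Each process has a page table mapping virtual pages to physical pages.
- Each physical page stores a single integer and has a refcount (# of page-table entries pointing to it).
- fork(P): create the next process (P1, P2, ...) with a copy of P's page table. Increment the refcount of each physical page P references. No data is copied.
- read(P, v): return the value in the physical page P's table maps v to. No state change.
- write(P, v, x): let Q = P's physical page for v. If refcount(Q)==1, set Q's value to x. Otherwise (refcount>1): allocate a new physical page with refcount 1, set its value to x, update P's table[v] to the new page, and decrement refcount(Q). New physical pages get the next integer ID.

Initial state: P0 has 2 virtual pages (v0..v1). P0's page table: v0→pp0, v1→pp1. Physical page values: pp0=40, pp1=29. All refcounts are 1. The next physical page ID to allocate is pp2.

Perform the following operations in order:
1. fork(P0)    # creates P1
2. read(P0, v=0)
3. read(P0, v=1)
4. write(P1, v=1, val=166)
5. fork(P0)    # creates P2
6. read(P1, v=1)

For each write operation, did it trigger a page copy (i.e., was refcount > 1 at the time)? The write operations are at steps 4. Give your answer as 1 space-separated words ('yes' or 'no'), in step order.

Op 1: fork(P0) -> P1. 2 ppages; refcounts: pp0:2 pp1:2
Op 2: read(P0, v0) -> 40. No state change.
Op 3: read(P0, v1) -> 29. No state change.
Op 4: write(P1, v1, 166). refcount(pp1)=2>1 -> COPY to pp2. 3 ppages; refcounts: pp0:2 pp1:1 pp2:1
Op 5: fork(P0) -> P2. 3 ppages; refcounts: pp0:3 pp1:2 pp2:1
Op 6: read(P1, v1) -> 166. No state change.

yes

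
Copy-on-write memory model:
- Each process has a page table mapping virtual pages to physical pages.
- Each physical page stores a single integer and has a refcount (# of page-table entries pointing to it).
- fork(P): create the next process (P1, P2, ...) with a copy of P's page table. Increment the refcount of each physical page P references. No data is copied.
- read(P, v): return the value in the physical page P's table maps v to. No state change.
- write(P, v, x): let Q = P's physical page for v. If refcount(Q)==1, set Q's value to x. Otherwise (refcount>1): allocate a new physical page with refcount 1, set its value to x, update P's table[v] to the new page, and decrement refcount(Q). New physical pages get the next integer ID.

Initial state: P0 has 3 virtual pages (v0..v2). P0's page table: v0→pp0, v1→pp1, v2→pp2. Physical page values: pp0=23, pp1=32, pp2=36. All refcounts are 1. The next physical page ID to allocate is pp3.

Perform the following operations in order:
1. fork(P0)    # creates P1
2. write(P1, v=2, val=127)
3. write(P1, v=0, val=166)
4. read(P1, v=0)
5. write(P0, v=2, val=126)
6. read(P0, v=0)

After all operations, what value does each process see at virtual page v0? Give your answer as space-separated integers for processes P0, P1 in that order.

Answer: 23 166

Derivation:
Op 1: fork(P0) -> P1. 3 ppages; refcounts: pp0:2 pp1:2 pp2:2
Op 2: write(P1, v2, 127). refcount(pp2)=2>1 -> COPY to pp3. 4 ppages; refcounts: pp0:2 pp1:2 pp2:1 pp3:1
Op 3: write(P1, v0, 166). refcount(pp0)=2>1 -> COPY to pp4. 5 ppages; refcounts: pp0:1 pp1:2 pp2:1 pp3:1 pp4:1
Op 4: read(P1, v0) -> 166. No state change.
Op 5: write(P0, v2, 126). refcount(pp2)=1 -> write in place. 5 ppages; refcounts: pp0:1 pp1:2 pp2:1 pp3:1 pp4:1
Op 6: read(P0, v0) -> 23. No state change.
P0: v0 -> pp0 = 23
P1: v0 -> pp4 = 166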